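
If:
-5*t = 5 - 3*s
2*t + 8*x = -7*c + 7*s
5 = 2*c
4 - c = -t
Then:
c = 5/2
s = -5/6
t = -3/2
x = -61/24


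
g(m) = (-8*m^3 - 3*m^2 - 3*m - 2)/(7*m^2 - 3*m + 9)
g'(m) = (3 - 14*m)*(-8*m^3 - 3*m^2 - 3*m - 2)/(7*m^2 - 3*m + 9)^2 + (-24*m^2 - 6*m - 3)/(7*m^2 - 3*m + 9) = (-56*m^4 + 48*m^3 - 186*m^2 - 26*m - 33)/(49*m^4 - 42*m^3 + 135*m^2 - 54*m + 81)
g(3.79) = -5.01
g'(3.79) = -1.22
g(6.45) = -8.16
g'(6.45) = -1.17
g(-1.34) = 0.62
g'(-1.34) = -0.96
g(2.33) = -3.16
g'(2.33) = -1.34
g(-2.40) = 1.74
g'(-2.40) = -1.12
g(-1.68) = 0.96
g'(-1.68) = -1.04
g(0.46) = -0.53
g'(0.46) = -0.99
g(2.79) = -3.76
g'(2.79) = -1.29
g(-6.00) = 5.86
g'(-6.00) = -1.15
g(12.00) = -14.57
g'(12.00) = -1.15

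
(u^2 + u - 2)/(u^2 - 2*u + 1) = (u + 2)/(u - 1)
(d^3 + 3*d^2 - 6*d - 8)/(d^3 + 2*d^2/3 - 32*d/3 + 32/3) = 3*(d + 1)/(3*d - 4)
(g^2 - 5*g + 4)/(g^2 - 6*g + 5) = (g - 4)/(g - 5)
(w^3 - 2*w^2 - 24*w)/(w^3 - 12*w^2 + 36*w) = (w + 4)/(w - 6)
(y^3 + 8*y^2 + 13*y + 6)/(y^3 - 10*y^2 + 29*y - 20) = (y^3 + 8*y^2 + 13*y + 6)/(y^3 - 10*y^2 + 29*y - 20)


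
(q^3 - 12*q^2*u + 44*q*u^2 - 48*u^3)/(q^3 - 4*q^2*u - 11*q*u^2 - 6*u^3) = (q^2 - 6*q*u + 8*u^2)/(q^2 + 2*q*u + u^2)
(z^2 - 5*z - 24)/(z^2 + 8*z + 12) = (z^2 - 5*z - 24)/(z^2 + 8*z + 12)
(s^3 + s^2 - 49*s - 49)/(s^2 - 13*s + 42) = (s^2 + 8*s + 7)/(s - 6)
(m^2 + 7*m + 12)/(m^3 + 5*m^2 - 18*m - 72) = (m + 4)/(m^2 + 2*m - 24)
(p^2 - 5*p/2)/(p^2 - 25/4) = 2*p/(2*p + 5)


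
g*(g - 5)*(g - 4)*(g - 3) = g^4 - 12*g^3 + 47*g^2 - 60*g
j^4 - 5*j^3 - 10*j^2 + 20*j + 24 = (j - 6)*(j - 2)*(j + 1)*(j + 2)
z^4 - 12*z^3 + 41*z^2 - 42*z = z*(z - 7)*(z - 3)*(z - 2)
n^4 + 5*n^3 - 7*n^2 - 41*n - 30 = (n - 3)*(n + 1)*(n + 2)*(n + 5)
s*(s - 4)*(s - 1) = s^3 - 5*s^2 + 4*s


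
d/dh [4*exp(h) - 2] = 4*exp(h)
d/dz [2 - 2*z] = -2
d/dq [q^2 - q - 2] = 2*q - 1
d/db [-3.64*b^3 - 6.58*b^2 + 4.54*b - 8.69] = -10.92*b^2 - 13.16*b + 4.54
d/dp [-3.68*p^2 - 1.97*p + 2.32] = -7.36*p - 1.97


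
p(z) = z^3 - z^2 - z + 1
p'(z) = 3*z^2 - 2*z - 1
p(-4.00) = -75.00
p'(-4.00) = 55.00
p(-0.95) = 0.19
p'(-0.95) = 3.61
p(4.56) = 70.47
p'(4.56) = 52.26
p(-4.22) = -87.74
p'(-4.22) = 60.87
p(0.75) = 0.11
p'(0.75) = -0.81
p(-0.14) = 1.12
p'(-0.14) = -0.66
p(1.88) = 2.23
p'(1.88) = 5.84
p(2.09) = 3.67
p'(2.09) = 7.92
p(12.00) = 1573.00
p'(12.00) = 407.00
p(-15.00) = -3584.00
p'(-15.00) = 704.00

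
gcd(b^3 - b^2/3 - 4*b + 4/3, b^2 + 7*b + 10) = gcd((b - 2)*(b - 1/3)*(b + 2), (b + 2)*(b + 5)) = b + 2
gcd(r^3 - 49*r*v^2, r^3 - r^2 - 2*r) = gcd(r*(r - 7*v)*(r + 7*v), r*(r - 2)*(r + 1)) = r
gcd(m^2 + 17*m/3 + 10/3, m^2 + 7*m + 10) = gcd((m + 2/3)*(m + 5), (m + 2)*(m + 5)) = m + 5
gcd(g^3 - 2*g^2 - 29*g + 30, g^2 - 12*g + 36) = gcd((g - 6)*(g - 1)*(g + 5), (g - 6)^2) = g - 6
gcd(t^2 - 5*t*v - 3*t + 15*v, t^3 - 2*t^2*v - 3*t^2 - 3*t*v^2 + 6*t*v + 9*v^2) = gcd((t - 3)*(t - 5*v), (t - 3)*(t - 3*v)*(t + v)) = t - 3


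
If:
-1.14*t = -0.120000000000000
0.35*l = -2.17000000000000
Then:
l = -6.20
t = 0.11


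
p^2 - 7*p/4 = p*(p - 7/4)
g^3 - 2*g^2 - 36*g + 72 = (g - 6)*(g - 2)*(g + 6)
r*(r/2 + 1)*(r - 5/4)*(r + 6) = r^4/2 + 27*r^3/8 + r^2 - 15*r/2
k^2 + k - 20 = (k - 4)*(k + 5)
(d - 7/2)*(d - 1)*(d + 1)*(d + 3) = d^4 - d^3/2 - 23*d^2/2 + d/2 + 21/2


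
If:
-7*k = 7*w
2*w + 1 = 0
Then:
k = 1/2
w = -1/2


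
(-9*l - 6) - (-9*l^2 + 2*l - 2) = 9*l^2 - 11*l - 4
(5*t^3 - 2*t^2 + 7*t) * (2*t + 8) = 10*t^4 + 36*t^3 - 2*t^2 + 56*t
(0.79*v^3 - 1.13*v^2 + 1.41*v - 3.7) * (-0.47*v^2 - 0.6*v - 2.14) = -0.3713*v^5 + 0.0570999999999999*v^4 - 1.6753*v^3 + 3.3112*v^2 - 0.7974*v + 7.918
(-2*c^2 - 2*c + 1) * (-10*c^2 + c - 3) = 20*c^4 + 18*c^3 - 6*c^2 + 7*c - 3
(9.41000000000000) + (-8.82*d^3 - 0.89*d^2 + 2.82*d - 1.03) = -8.82*d^3 - 0.89*d^2 + 2.82*d + 8.38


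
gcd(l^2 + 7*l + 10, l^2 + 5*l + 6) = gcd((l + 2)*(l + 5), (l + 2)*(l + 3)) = l + 2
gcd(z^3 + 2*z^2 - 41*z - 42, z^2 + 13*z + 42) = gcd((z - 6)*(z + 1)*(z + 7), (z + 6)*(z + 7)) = z + 7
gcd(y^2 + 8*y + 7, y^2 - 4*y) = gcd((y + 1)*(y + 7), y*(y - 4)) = 1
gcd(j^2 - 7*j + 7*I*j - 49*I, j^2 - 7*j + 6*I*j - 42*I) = j - 7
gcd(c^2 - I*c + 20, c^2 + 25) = c - 5*I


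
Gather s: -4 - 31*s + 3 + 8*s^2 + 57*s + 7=8*s^2 + 26*s + 6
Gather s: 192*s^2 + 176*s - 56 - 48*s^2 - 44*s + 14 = 144*s^2 + 132*s - 42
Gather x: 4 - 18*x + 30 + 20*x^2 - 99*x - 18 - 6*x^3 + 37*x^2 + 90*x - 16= -6*x^3 + 57*x^2 - 27*x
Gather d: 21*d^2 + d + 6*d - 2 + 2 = 21*d^2 + 7*d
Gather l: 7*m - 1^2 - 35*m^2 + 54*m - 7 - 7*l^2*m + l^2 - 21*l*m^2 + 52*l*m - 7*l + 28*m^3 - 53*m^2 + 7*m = l^2*(1 - 7*m) + l*(-21*m^2 + 52*m - 7) + 28*m^3 - 88*m^2 + 68*m - 8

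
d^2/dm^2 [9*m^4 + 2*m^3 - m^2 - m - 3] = 108*m^2 + 12*m - 2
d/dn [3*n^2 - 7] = 6*n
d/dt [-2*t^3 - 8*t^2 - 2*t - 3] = -6*t^2 - 16*t - 2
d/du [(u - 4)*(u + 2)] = 2*u - 2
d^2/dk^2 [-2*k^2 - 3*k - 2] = -4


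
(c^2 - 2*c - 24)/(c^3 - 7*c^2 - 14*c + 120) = 1/(c - 5)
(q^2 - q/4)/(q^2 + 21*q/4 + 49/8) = 2*q*(4*q - 1)/(8*q^2 + 42*q + 49)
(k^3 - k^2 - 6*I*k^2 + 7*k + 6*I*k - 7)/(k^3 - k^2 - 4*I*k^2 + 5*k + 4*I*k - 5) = (k - 7*I)/(k - 5*I)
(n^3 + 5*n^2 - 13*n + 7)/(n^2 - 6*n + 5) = (n^2 + 6*n - 7)/(n - 5)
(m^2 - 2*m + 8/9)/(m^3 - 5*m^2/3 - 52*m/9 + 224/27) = 3*(3*m - 2)/(9*m^2 - 3*m - 56)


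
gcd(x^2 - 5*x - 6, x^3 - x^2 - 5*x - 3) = x + 1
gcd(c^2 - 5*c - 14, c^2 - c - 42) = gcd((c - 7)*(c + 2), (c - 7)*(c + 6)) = c - 7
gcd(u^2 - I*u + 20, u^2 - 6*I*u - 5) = u - 5*I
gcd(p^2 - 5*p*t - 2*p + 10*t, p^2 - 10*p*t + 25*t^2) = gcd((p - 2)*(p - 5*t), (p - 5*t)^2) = p - 5*t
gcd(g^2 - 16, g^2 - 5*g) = 1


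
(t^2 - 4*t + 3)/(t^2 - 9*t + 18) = (t - 1)/(t - 6)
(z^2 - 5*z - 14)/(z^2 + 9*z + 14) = (z - 7)/(z + 7)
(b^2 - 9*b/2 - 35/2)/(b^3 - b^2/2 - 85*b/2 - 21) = (2*b + 5)/(2*b^2 + 13*b + 6)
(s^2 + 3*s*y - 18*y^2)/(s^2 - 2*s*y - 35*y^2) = (-s^2 - 3*s*y + 18*y^2)/(-s^2 + 2*s*y + 35*y^2)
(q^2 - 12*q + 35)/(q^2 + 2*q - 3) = (q^2 - 12*q + 35)/(q^2 + 2*q - 3)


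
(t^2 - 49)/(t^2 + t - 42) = (t - 7)/(t - 6)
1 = 1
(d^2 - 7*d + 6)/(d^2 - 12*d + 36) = (d - 1)/(d - 6)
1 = 1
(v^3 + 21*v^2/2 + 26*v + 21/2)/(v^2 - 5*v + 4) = (2*v^3 + 21*v^2 + 52*v + 21)/(2*(v^2 - 5*v + 4))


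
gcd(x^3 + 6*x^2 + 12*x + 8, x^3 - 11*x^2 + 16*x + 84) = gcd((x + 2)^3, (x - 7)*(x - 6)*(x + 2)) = x + 2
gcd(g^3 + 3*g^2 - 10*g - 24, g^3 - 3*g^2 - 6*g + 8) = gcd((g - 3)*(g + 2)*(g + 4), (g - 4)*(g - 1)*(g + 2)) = g + 2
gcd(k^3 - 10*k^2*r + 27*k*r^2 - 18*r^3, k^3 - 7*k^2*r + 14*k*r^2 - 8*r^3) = -k + r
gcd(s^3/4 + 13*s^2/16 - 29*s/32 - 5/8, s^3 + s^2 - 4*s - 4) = 1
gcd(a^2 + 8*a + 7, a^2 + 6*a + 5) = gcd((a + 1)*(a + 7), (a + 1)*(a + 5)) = a + 1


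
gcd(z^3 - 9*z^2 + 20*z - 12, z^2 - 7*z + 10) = z - 2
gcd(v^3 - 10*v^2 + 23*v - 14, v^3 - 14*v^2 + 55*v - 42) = v^2 - 8*v + 7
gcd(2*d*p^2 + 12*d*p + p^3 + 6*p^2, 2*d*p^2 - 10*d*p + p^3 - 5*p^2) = 2*d*p + p^2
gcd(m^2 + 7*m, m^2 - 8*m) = m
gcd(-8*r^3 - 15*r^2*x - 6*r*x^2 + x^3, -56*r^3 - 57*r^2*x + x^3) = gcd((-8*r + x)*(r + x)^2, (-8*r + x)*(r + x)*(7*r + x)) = -8*r^2 - 7*r*x + x^2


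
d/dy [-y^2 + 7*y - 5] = 7 - 2*y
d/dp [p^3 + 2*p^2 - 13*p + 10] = 3*p^2 + 4*p - 13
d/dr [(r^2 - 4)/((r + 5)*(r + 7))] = 6*(2*r^2 + 13*r + 8)/(r^4 + 24*r^3 + 214*r^2 + 840*r + 1225)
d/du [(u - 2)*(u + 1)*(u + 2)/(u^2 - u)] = (u^4 - 2*u^3 + 3*u^2 + 8*u - 4)/(u^2*(u^2 - 2*u + 1))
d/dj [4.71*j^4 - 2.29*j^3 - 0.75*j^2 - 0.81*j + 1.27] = 18.84*j^3 - 6.87*j^2 - 1.5*j - 0.81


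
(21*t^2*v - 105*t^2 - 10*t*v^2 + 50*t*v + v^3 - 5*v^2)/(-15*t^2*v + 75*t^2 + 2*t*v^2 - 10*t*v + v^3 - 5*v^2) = (-7*t + v)/(5*t + v)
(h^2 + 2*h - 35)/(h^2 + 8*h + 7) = (h - 5)/(h + 1)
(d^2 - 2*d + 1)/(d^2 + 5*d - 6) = (d - 1)/(d + 6)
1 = 1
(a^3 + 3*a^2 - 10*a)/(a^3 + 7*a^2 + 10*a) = (a - 2)/(a + 2)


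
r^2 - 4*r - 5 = (r - 5)*(r + 1)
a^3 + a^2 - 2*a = a*(a - 1)*(a + 2)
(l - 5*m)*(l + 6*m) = l^2 + l*m - 30*m^2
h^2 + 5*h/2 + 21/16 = (h + 3/4)*(h + 7/4)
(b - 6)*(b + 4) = b^2 - 2*b - 24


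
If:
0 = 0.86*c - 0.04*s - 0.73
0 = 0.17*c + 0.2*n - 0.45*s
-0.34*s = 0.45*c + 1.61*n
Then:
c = 0.86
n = -0.28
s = 0.20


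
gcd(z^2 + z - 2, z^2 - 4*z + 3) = z - 1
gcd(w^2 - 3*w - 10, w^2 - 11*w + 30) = w - 5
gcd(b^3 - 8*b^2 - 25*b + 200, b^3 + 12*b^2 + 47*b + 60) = b + 5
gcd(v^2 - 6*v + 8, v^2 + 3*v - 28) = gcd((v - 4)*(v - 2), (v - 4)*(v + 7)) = v - 4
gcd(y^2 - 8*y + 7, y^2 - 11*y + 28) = y - 7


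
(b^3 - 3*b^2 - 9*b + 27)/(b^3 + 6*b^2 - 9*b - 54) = (b - 3)/(b + 6)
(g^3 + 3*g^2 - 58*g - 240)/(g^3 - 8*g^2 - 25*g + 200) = (g + 6)/(g - 5)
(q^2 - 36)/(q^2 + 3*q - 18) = (q - 6)/(q - 3)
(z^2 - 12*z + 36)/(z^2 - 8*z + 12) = (z - 6)/(z - 2)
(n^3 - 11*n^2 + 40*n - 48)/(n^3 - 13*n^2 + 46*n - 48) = (n^2 - 8*n + 16)/(n^2 - 10*n + 16)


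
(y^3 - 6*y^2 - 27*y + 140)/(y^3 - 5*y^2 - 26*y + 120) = (y - 7)/(y - 6)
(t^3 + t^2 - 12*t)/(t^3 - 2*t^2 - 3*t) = (t + 4)/(t + 1)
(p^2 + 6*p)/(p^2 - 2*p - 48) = p/(p - 8)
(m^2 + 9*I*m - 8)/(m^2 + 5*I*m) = (m^2 + 9*I*m - 8)/(m*(m + 5*I))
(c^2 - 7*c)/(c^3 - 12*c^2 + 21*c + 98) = c/(c^2 - 5*c - 14)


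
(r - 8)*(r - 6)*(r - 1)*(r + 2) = r^4 - 13*r^3 + 32*r^2 + 76*r - 96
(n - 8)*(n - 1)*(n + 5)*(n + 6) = n^4 + 2*n^3 - 61*n^2 - 182*n + 240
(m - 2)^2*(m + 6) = m^3 + 2*m^2 - 20*m + 24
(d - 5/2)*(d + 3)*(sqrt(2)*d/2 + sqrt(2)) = sqrt(2)*d^3/2 + 5*sqrt(2)*d^2/4 - 13*sqrt(2)*d/4 - 15*sqrt(2)/2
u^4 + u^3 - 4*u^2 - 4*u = u*(u - 2)*(u + 1)*(u + 2)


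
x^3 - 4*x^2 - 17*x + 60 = (x - 5)*(x - 3)*(x + 4)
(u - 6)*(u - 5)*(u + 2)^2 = u^4 - 7*u^3 - 10*u^2 + 76*u + 120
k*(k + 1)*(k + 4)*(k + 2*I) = k^4 + 5*k^3 + 2*I*k^3 + 4*k^2 + 10*I*k^2 + 8*I*k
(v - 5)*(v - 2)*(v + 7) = v^3 - 39*v + 70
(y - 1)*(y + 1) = y^2 - 1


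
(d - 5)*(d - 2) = d^2 - 7*d + 10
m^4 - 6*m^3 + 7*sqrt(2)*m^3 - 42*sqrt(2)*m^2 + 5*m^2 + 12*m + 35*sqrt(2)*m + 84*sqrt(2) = (m - 4)*(m - 3)*(m + 1)*(m + 7*sqrt(2))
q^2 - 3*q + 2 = (q - 2)*(q - 1)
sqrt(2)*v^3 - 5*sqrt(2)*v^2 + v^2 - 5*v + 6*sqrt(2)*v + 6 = (v - 3)*(v - 2)*(sqrt(2)*v + 1)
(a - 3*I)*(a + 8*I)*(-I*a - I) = -I*a^3 + 5*a^2 - I*a^2 + 5*a - 24*I*a - 24*I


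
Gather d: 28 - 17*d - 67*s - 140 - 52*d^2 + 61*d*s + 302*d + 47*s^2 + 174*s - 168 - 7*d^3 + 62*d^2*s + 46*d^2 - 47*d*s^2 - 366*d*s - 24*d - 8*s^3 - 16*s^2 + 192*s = -7*d^3 + d^2*(62*s - 6) + d*(-47*s^2 - 305*s + 261) - 8*s^3 + 31*s^2 + 299*s - 280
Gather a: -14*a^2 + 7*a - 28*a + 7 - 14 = -14*a^2 - 21*a - 7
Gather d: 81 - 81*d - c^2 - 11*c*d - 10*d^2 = -c^2 - 10*d^2 + d*(-11*c - 81) + 81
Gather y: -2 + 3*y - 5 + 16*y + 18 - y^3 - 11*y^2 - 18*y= -y^3 - 11*y^2 + y + 11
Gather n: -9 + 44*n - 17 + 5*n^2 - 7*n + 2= 5*n^2 + 37*n - 24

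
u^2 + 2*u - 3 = (u - 1)*(u + 3)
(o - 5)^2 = o^2 - 10*o + 25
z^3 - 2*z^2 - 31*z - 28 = (z - 7)*(z + 1)*(z + 4)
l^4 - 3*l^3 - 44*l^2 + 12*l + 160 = (l - 8)*(l - 2)*(l + 2)*(l + 5)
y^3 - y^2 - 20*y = y*(y - 5)*(y + 4)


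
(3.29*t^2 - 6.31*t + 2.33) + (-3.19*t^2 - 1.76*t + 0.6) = 0.1*t^2 - 8.07*t + 2.93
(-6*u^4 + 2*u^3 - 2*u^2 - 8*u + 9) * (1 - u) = 6*u^5 - 8*u^4 + 4*u^3 + 6*u^2 - 17*u + 9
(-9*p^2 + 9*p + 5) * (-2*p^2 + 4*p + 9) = 18*p^4 - 54*p^3 - 55*p^2 + 101*p + 45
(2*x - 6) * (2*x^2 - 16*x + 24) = 4*x^3 - 44*x^2 + 144*x - 144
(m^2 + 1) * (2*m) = 2*m^3 + 2*m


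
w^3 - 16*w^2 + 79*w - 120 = (w - 8)*(w - 5)*(w - 3)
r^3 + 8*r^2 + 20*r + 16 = (r + 2)^2*(r + 4)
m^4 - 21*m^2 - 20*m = m*(m - 5)*(m + 1)*(m + 4)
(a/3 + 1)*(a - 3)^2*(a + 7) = a^4/3 + 4*a^3/3 - 10*a^2 - 12*a + 63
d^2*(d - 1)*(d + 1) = d^4 - d^2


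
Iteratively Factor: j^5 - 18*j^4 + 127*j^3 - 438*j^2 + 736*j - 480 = (j - 3)*(j^4 - 15*j^3 + 82*j^2 - 192*j + 160) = (j - 3)*(j - 2)*(j^3 - 13*j^2 + 56*j - 80) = (j - 4)*(j - 3)*(j - 2)*(j^2 - 9*j + 20) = (j - 5)*(j - 4)*(j - 3)*(j - 2)*(j - 4)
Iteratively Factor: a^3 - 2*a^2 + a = (a)*(a^2 - 2*a + 1) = a*(a - 1)*(a - 1)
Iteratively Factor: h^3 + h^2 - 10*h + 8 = (h + 4)*(h^2 - 3*h + 2) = (h - 1)*(h + 4)*(h - 2)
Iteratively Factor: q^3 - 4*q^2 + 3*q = (q)*(q^2 - 4*q + 3) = q*(q - 1)*(q - 3)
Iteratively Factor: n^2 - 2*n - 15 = (n + 3)*(n - 5)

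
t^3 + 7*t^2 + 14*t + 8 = (t + 1)*(t + 2)*(t + 4)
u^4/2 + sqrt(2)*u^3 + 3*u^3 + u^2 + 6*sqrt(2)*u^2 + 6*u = u*(u/2 + sqrt(2)/2)*(u + 6)*(u + sqrt(2))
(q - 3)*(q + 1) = q^2 - 2*q - 3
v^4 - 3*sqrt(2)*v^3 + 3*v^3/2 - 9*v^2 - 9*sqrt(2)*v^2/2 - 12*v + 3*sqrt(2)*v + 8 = (v - 1/2)*(v + 2)*(v - 4*sqrt(2))*(v + sqrt(2))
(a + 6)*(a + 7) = a^2 + 13*a + 42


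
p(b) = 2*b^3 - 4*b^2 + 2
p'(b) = 6*b^2 - 8*b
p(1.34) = -0.37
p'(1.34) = 0.05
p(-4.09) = -201.75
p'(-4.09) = 133.09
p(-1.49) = -13.50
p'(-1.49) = 25.24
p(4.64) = 115.68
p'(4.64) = 92.06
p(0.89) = 0.24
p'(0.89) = -2.37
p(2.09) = 2.79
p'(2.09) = 9.49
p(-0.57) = 0.33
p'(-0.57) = 6.51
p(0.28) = 1.73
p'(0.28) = -1.77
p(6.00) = 290.00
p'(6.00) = 168.00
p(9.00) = 1136.00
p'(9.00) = 414.00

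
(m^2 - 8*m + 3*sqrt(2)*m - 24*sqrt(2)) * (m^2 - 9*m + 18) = m^4 - 17*m^3 + 3*sqrt(2)*m^3 - 51*sqrt(2)*m^2 + 90*m^2 - 144*m + 270*sqrt(2)*m - 432*sqrt(2)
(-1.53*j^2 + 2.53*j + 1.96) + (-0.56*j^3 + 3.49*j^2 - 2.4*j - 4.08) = -0.56*j^3 + 1.96*j^2 + 0.13*j - 2.12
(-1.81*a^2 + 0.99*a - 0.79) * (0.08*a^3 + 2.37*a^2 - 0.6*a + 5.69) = -0.1448*a^5 - 4.2105*a^4 + 3.3691*a^3 - 12.7652*a^2 + 6.1071*a - 4.4951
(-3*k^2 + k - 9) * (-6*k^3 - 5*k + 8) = 18*k^5 - 6*k^4 + 69*k^3 - 29*k^2 + 53*k - 72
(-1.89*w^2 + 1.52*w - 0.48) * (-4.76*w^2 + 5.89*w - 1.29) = 8.9964*w^4 - 18.3673*w^3 + 13.6757*w^2 - 4.788*w + 0.6192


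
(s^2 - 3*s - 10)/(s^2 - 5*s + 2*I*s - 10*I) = (s + 2)/(s + 2*I)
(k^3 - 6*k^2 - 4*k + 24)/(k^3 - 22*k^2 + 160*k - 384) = (k^2 - 4)/(k^2 - 16*k + 64)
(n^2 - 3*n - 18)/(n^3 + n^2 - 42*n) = (n + 3)/(n*(n + 7))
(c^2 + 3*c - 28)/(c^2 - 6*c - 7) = (-c^2 - 3*c + 28)/(-c^2 + 6*c + 7)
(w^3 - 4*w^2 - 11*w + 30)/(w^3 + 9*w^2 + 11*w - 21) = (w^2 - 7*w + 10)/(w^2 + 6*w - 7)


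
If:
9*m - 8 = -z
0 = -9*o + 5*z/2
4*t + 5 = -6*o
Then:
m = 8/9 - z/9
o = 5*z/18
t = -5*z/12 - 5/4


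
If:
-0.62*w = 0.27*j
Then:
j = -2.2962962962963*w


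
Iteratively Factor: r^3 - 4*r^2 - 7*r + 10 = (r - 5)*(r^2 + r - 2) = (r - 5)*(r + 2)*(r - 1)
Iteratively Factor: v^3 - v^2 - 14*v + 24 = (v - 3)*(v^2 + 2*v - 8) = (v - 3)*(v + 4)*(v - 2)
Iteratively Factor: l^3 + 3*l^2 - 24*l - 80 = (l - 5)*(l^2 + 8*l + 16) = (l - 5)*(l + 4)*(l + 4)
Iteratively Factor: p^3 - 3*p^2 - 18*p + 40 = (p - 2)*(p^2 - p - 20) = (p - 5)*(p - 2)*(p + 4)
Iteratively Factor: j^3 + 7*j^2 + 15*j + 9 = (j + 1)*(j^2 + 6*j + 9) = (j + 1)*(j + 3)*(j + 3)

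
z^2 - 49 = (z - 7)*(z + 7)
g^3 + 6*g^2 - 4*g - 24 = (g - 2)*(g + 2)*(g + 6)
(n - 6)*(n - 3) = n^2 - 9*n + 18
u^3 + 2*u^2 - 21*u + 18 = (u - 3)*(u - 1)*(u + 6)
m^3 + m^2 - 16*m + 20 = (m - 2)^2*(m + 5)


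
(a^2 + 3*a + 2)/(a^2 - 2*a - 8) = (a + 1)/(a - 4)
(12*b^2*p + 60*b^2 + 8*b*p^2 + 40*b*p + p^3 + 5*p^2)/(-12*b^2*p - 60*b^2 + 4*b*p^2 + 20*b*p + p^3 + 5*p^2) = (2*b + p)/(-2*b + p)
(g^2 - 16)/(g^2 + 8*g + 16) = (g - 4)/(g + 4)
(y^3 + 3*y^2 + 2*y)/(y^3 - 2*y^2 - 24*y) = (y^2 + 3*y + 2)/(y^2 - 2*y - 24)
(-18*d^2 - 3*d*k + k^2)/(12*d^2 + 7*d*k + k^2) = (-6*d + k)/(4*d + k)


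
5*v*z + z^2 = z*(5*v + z)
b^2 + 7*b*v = b*(b + 7*v)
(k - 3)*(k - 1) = k^2 - 4*k + 3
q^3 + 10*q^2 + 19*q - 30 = (q - 1)*(q + 5)*(q + 6)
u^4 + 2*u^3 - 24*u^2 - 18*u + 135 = (u - 3)^2*(u + 3)*(u + 5)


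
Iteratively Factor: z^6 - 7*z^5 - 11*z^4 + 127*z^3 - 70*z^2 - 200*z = (z)*(z^5 - 7*z^4 - 11*z^3 + 127*z^2 - 70*z - 200) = z*(z - 2)*(z^4 - 5*z^3 - 21*z^2 + 85*z + 100) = z*(z - 5)*(z - 2)*(z^3 - 21*z - 20) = z*(z - 5)^2*(z - 2)*(z^2 + 5*z + 4) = z*(z - 5)^2*(z - 2)*(z + 4)*(z + 1)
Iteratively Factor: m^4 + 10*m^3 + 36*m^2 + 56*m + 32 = (m + 2)*(m^3 + 8*m^2 + 20*m + 16) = (m + 2)^2*(m^2 + 6*m + 8) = (m + 2)^2*(m + 4)*(m + 2)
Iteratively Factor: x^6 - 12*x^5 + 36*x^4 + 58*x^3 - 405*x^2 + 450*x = (x - 5)*(x^5 - 7*x^4 + x^3 + 63*x^2 - 90*x) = (x - 5)*(x - 2)*(x^4 - 5*x^3 - 9*x^2 + 45*x) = (x - 5)^2*(x - 2)*(x^3 - 9*x) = (x - 5)^2*(x - 3)*(x - 2)*(x^2 + 3*x) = (x - 5)^2*(x - 3)*(x - 2)*(x + 3)*(x)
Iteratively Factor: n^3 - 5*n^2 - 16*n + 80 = (n + 4)*(n^2 - 9*n + 20) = (n - 5)*(n + 4)*(n - 4)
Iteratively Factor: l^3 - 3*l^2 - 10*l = (l)*(l^2 - 3*l - 10) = l*(l + 2)*(l - 5)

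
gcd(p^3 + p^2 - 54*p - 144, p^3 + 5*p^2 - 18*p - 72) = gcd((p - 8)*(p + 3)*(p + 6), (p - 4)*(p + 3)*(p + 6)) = p^2 + 9*p + 18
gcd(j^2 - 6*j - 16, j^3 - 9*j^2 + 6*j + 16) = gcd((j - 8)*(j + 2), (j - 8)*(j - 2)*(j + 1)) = j - 8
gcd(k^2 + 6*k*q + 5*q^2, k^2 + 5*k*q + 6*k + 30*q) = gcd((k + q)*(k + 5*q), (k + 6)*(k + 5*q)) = k + 5*q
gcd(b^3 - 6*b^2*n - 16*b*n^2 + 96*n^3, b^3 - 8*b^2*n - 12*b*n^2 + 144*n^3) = b^2 - 2*b*n - 24*n^2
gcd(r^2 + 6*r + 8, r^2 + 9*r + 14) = r + 2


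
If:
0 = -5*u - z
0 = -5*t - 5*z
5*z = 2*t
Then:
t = 0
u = 0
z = 0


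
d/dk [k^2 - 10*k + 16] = 2*k - 10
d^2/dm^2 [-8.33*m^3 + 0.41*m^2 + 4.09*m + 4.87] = 0.82 - 49.98*m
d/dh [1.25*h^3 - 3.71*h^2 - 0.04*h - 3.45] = 3.75*h^2 - 7.42*h - 0.04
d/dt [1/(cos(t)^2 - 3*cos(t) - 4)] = (2*cos(t) - 3)*sin(t)/(sin(t)^2 + 3*cos(t) + 3)^2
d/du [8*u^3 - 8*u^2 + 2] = 8*u*(3*u - 2)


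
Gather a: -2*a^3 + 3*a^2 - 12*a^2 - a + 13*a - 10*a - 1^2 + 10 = -2*a^3 - 9*a^2 + 2*a + 9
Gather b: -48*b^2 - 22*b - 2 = -48*b^2 - 22*b - 2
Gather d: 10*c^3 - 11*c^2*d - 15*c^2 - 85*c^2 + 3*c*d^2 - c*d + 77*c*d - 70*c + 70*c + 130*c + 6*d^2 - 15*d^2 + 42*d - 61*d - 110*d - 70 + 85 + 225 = 10*c^3 - 100*c^2 + 130*c + d^2*(3*c - 9) + d*(-11*c^2 + 76*c - 129) + 240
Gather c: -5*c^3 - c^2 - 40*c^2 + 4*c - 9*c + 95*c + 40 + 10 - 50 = -5*c^3 - 41*c^2 + 90*c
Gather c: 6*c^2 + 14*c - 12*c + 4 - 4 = 6*c^2 + 2*c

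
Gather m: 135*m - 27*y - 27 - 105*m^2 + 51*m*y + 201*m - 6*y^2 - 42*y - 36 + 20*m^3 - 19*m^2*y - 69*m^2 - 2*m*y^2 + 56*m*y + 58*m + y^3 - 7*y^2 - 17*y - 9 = 20*m^3 + m^2*(-19*y - 174) + m*(-2*y^2 + 107*y + 394) + y^3 - 13*y^2 - 86*y - 72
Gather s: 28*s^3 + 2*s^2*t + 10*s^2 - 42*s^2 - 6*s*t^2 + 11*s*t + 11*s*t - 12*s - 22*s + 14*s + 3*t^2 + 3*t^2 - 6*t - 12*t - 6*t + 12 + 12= 28*s^3 + s^2*(2*t - 32) + s*(-6*t^2 + 22*t - 20) + 6*t^2 - 24*t + 24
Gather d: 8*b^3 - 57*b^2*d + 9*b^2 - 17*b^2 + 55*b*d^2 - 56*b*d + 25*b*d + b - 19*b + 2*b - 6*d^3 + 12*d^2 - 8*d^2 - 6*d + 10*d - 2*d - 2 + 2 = 8*b^3 - 8*b^2 - 16*b - 6*d^3 + d^2*(55*b + 4) + d*(-57*b^2 - 31*b + 2)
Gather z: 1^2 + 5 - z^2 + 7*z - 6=-z^2 + 7*z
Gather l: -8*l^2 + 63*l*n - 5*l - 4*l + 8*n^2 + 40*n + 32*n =-8*l^2 + l*(63*n - 9) + 8*n^2 + 72*n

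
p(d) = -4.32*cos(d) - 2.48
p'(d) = 4.32*sin(d)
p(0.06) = -6.79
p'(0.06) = 0.26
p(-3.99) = 0.38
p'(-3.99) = 3.24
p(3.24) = 1.82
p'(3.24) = -0.42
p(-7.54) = -3.81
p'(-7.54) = -4.11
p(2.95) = 1.76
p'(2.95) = 0.82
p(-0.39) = -6.48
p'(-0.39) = -1.64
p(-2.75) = 1.51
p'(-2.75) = -1.65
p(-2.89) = 1.70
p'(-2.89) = -1.08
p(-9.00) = 1.46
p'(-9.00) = -1.78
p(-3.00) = 1.80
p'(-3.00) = -0.61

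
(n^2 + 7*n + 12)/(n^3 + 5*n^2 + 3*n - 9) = (n + 4)/(n^2 + 2*n - 3)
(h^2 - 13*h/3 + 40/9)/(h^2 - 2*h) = (9*h^2 - 39*h + 40)/(9*h*(h - 2))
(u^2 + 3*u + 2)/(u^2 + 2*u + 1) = (u + 2)/(u + 1)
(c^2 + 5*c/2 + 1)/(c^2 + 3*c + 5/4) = 2*(c + 2)/(2*c + 5)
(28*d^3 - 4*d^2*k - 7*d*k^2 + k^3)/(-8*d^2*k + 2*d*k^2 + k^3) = (-14*d^2 - 5*d*k + k^2)/(k*(4*d + k))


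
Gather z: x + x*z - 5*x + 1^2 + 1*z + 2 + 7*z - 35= -4*x + z*(x + 8) - 32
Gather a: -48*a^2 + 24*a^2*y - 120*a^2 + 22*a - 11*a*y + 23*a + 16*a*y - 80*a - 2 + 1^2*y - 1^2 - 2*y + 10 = a^2*(24*y - 168) + a*(5*y - 35) - y + 7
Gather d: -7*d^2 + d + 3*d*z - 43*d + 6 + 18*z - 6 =-7*d^2 + d*(3*z - 42) + 18*z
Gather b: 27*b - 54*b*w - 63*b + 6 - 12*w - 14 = b*(-54*w - 36) - 12*w - 8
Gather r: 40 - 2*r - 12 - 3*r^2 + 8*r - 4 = -3*r^2 + 6*r + 24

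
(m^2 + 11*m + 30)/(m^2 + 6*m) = (m + 5)/m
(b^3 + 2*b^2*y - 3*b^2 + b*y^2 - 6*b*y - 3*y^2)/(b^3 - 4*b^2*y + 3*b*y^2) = (b^3 + 2*b^2*y - 3*b^2 + b*y^2 - 6*b*y - 3*y^2)/(b*(b^2 - 4*b*y + 3*y^2))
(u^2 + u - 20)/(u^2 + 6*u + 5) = (u - 4)/(u + 1)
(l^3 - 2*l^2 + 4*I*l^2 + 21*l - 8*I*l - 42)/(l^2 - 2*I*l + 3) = (l^2 + l*(-2 + 7*I) - 14*I)/(l + I)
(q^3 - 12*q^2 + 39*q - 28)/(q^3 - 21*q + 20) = (q - 7)/(q + 5)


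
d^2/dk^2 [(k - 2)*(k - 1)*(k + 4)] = 6*k + 2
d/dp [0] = 0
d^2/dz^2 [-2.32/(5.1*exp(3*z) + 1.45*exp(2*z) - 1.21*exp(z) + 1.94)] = (-2.32*(15.3*exp(2*z) + 2.9*exp(z) - 1.21)*(30.6*exp(2*z) + 5.8*exp(z) - 2.42)*exp(z) + (106.488*exp(2*z) + 13.456*exp(z) - 2.8072)*(5.1*exp(3*z) + 1.45*exp(2*z) - 1.21*exp(z) + 1.94))*exp(z)/(5.1*exp(3*z) + 1.45*exp(2*z) - 1.21*exp(z) + 1.94)^3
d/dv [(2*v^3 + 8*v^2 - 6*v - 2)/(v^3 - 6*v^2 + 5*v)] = 2*(-10*v^4 + 16*v^3 + 5*v^2 - 12*v + 5)/(v^2*(v^4 - 12*v^3 + 46*v^2 - 60*v + 25))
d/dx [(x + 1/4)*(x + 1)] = 2*x + 5/4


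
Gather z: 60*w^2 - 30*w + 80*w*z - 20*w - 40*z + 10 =60*w^2 - 50*w + z*(80*w - 40) + 10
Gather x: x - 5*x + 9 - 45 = -4*x - 36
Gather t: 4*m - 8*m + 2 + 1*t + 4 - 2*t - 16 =-4*m - t - 10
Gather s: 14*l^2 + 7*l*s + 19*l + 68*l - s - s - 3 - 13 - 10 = 14*l^2 + 87*l + s*(7*l - 2) - 26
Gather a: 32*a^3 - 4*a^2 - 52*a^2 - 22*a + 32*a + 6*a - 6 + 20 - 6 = 32*a^3 - 56*a^2 + 16*a + 8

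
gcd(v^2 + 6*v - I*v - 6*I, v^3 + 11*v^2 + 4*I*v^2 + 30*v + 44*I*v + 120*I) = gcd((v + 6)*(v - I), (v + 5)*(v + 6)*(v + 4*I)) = v + 6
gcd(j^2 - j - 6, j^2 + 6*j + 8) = j + 2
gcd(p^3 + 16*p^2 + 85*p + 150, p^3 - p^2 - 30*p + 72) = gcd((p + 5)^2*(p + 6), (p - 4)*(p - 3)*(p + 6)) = p + 6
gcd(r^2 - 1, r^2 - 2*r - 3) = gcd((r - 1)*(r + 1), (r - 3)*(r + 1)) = r + 1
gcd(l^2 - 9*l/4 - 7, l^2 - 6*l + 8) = l - 4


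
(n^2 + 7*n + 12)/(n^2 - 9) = (n + 4)/(n - 3)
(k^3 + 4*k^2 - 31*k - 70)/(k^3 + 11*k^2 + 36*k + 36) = (k^2 + 2*k - 35)/(k^2 + 9*k + 18)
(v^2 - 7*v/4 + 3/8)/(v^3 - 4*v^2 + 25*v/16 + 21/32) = 4*(8*v^2 - 14*v + 3)/(32*v^3 - 128*v^2 + 50*v + 21)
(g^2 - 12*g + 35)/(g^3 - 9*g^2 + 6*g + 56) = (g - 5)/(g^2 - 2*g - 8)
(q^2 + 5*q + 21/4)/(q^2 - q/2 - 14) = (q + 3/2)/(q - 4)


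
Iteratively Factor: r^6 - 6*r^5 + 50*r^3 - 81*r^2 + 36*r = (r - 1)*(r^5 - 5*r^4 - 5*r^3 + 45*r^2 - 36*r) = (r - 3)*(r - 1)*(r^4 - 2*r^3 - 11*r^2 + 12*r) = (r - 3)*(r - 1)^2*(r^3 - r^2 - 12*r) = (r - 3)*(r - 1)^2*(r + 3)*(r^2 - 4*r) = r*(r - 3)*(r - 1)^2*(r + 3)*(r - 4)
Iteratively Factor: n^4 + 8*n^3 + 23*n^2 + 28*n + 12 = (n + 2)*(n^3 + 6*n^2 + 11*n + 6) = (n + 2)^2*(n^2 + 4*n + 3) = (n + 2)^2*(n + 3)*(n + 1)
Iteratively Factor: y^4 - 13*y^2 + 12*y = (y + 4)*(y^3 - 4*y^2 + 3*y) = y*(y + 4)*(y^2 - 4*y + 3) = y*(y - 3)*(y + 4)*(y - 1)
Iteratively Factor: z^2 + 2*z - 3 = (z - 1)*(z + 3)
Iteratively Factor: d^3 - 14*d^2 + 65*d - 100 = (d - 5)*(d^2 - 9*d + 20) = (d - 5)^2*(d - 4)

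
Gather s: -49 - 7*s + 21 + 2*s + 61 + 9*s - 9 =4*s + 24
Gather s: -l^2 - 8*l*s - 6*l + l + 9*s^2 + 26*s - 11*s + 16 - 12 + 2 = -l^2 - 5*l + 9*s^2 + s*(15 - 8*l) + 6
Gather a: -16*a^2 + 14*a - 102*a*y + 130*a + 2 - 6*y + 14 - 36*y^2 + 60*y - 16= -16*a^2 + a*(144 - 102*y) - 36*y^2 + 54*y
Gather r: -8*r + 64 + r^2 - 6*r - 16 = r^2 - 14*r + 48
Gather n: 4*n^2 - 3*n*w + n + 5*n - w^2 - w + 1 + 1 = 4*n^2 + n*(6 - 3*w) - w^2 - w + 2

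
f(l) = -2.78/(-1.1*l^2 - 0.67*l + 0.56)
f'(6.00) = -0.02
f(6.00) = 0.06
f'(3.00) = -0.16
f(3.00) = 0.24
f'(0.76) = -19.05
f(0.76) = 4.76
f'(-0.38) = 1.07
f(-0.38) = -4.24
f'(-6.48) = 0.02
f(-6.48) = 0.07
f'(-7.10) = 0.02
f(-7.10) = 0.06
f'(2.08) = -0.47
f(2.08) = 0.50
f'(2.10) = -0.45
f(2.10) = 0.49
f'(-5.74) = 0.03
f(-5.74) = 0.09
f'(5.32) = -0.03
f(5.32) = 0.08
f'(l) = -2.78*(2.2*l + 0.67)/(-1.1*l^2 - 0.67*l + 0.56)^2 = (-6.116*l - 1.8626)/(1.1*l^2 + 0.67*l - 0.56)^2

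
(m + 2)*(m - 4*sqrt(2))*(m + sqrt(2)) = m^3 - 3*sqrt(2)*m^2 + 2*m^2 - 6*sqrt(2)*m - 8*m - 16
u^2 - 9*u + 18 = (u - 6)*(u - 3)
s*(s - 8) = s^2 - 8*s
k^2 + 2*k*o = k*(k + 2*o)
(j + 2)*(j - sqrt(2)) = j^2 - sqrt(2)*j + 2*j - 2*sqrt(2)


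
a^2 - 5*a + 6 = (a - 3)*(a - 2)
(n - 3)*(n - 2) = n^2 - 5*n + 6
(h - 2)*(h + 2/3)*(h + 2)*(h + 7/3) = h^4 + 3*h^3 - 22*h^2/9 - 12*h - 56/9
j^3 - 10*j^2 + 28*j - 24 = (j - 6)*(j - 2)^2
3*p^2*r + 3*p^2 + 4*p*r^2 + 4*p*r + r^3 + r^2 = (p + r)*(3*p + r)*(r + 1)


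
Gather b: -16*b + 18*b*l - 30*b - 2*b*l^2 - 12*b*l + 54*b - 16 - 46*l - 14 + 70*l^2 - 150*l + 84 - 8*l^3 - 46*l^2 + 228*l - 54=b*(-2*l^2 + 6*l + 8) - 8*l^3 + 24*l^2 + 32*l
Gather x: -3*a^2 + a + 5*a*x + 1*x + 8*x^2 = -3*a^2 + a + 8*x^2 + x*(5*a + 1)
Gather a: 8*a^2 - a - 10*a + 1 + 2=8*a^2 - 11*a + 3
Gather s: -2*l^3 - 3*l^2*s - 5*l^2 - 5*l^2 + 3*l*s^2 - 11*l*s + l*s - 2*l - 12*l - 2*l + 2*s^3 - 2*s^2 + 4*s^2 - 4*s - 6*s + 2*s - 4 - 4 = -2*l^3 - 10*l^2 - 16*l + 2*s^3 + s^2*(3*l + 2) + s*(-3*l^2 - 10*l - 8) - 8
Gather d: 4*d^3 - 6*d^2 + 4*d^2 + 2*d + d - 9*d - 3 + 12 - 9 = 4*d^3 - 2*d^2 - 6*d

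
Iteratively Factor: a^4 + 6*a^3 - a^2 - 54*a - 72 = (a + 3)*(a^3 + 3*a^2 - 10*a - 24) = (a + 2)*(a + 3)*(a^2 + a - 12) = (a + 2)*(a + 3)*(a + 4)*(a - 3)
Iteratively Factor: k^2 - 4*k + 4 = (k - 2)*(k - 2)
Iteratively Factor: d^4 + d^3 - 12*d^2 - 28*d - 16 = (d + 1)*(d^3 - 12*d - 16) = (d + 1)*(d + 2)*(d^2 - 2*d - 8) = (d - 4)*(d + 1)*(d + 2)*(d + 2)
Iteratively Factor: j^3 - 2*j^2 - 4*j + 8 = (j - 2)*(j^2 - 4) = (j - 2)*(j + 2)*(j - 2)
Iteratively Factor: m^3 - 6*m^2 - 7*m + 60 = (m - 5)*(m^2 - m - 12) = (m - 5)*(m + 3)*(m - 4)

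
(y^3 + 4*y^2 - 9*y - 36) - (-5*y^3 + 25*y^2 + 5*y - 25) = 6*y^3 - 21*y^2 - 14*y - 11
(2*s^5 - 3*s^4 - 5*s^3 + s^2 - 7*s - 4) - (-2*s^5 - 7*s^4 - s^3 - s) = 4*s^5 + 4*s^4 - 4*s^3 + s^2 - 6*s - 4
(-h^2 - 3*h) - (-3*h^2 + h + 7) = 2*h^2 - 4*h - 7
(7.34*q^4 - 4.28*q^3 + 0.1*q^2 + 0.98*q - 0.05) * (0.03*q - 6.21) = 0.2202*q^5 - 45.7098*q^4 + 26.5818*q^3 - 0.5916*q^2 - 6.0873*q + 0.3105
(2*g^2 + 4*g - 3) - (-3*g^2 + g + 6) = 5*g^2 + 3*g - 9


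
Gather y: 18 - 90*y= 18 - 90*y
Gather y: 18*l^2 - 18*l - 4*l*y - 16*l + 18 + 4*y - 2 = 18*l^2 - 34*l + y*(4 - 4*l) + 16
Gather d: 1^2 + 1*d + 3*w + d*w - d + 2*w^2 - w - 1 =d*w + 2*w^2 + 2*w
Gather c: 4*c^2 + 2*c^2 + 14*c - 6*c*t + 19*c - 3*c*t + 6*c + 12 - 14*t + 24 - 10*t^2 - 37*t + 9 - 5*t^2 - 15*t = 6*c^2 + c*(39 - 9*t) - 15*t^2 - 66*t + 45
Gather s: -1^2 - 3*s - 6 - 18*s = -21*s - 7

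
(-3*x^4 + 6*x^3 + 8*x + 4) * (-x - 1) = 3*x^5 - 3*x^4 - 6*x^3 - 8*x^2 - 12*x - 4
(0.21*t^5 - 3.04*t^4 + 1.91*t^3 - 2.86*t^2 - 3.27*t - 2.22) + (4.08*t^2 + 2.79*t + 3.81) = 0.21*t^5 - 3.04*t^4 + 1.91*t^3 + 1.22*t^2 - 0.48*t + 1.59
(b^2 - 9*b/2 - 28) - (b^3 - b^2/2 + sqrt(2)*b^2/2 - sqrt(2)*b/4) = -b^3 - sqrt(2)*b^2/2 + 3*b^2/2 - 9*b/2 + sqrt(2)*b/4 - 28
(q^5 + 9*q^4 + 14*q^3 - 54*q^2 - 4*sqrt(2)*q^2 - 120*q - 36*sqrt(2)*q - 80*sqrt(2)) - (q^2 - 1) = q^5 + 9*q^4 + 14*q^3 - 55*q^2 - 4*sqrt(2)*q^2 - 120*q - 36*sqrt(2)*q - 80*sqrt(2) + 1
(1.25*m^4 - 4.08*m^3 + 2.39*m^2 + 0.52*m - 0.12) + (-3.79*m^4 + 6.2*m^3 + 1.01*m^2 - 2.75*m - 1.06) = -2.54*m^4 + 2.12*m^3 + 3.4*m^2 - 2.23*m - 1.18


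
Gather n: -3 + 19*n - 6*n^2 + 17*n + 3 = -6*n^2 + 36*n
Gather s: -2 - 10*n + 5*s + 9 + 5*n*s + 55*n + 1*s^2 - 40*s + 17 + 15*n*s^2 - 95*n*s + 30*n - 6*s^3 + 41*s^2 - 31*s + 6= 75*n - 6*s^3 + s^2*(15*n + 42) + s*(-90*n - 66) + 30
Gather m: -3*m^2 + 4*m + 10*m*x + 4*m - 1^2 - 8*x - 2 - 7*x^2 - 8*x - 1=-3*m^2 + m*(10*x + 8) - 7*x^2 - 16*x - 4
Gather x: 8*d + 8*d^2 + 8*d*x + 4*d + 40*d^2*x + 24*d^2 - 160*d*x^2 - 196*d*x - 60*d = 32*d^2 - 160*d*x^2 - 48*d + x*(40*d^2 - 188*d)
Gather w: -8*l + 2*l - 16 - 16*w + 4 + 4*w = -6*l - 12*w - 12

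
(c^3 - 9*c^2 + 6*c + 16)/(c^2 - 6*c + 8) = (c^2 - 7*c - 8)/(c - 4)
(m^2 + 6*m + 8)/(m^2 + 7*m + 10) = (m + 4)/(m + 5)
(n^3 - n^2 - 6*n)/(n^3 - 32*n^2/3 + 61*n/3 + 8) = 3*n*(n + 2)/(3*n^2 - 23*n - 8)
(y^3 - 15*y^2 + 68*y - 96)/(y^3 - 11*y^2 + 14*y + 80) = (y^2 - 7*y + 12)/(y^2 - 3*y - 10)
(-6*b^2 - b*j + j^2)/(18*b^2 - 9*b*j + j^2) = (-2*b - j)/(6*b - j)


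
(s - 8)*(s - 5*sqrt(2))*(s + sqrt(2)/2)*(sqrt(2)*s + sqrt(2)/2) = sqrt(2)*s^4 - 15*sqrt(2)*s^3/2 - 9*s^3 - 9*sqrt(2)*s^2 + 135*s^2/2 + 36*s + 75*sqrt(2)*s/2 + 20*sqrt(2)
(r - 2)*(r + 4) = r^2 + 2*r - 8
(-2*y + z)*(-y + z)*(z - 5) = 2*y^2*z - 10*y^2 - 3*y*z^2 + 15*y*z + z^3 - 5*z^2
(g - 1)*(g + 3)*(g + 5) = g^3 + 7*g^2 + 7*g - 15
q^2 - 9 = (q - 3)*(q + 3)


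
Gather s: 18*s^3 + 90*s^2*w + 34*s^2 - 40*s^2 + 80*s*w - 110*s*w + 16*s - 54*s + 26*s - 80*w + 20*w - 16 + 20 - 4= 18*s^3 + s^2*(90*w - 6) + s*(-30*w - 12) - 60*w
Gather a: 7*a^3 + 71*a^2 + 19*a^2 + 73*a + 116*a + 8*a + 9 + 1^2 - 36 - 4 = 7*a^3 + 90*a^2 + 197*a - 30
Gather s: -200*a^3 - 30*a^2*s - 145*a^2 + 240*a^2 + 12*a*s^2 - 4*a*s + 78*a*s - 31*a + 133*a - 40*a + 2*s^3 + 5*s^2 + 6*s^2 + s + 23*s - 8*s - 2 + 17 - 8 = -200*a^3 + 95*a^2 + 62*a + 2*s^3 + s^2*(12*a + 11) + s*(-30*a^2 + 74*a + 16) + 7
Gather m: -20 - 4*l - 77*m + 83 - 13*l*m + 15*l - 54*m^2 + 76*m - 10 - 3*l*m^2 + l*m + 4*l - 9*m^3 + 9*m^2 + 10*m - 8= 15*l - 9*m^3 + m^2*(-3*l - 45) + m*(9 - 12*l) + 45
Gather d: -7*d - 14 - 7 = -7*d - 21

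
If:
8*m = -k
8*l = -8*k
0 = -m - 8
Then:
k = 64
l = -64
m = -8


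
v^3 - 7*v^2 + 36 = (v - 6)*(v - 3)*(v + 2)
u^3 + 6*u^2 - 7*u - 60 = (u - 3)*(u + 4)*(u + 5)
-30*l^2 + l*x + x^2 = (-5*l + x)*(6*l + x)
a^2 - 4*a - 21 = (a - 7)*(a + 3)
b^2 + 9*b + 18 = (b + 3)*(b + 6)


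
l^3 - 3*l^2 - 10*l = l*(l - 5)*(l + 2)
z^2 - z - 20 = (z - 5)*(z + 4)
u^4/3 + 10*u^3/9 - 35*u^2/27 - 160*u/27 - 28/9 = (u/3 + 1)*(u - 7/3)*(u + 2/3)*(u + 2)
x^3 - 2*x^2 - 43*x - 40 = (x - 8)*(x + 1)*(x + 5)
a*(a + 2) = a^2 + 2*a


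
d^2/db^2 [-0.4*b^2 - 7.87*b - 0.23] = -0.800000000000000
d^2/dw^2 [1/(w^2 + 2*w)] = 2*(-w*(w + 2) + 4*(w + 1)^2)/(w^3*(w + 2)^3)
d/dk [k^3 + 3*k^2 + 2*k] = 3*k^2 + 6*k + 2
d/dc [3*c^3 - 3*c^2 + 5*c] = 9*c^2 - 6*c + 5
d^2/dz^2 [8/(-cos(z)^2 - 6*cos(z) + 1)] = 4*(8*sin(z)^4 - 84*sin(z)^2 - 33*cos(z) + 9*cos(3*z) - 72)/(-sin(z)^2 + 6*cos(z))^3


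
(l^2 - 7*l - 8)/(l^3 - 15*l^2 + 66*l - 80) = (l + 1)/(l^2 - 7*l + 10)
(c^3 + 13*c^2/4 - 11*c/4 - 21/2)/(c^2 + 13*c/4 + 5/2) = (4*c^2 + 5*c - 21)/(4*c + 5)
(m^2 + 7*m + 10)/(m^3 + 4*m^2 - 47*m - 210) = (m + 2)/(m^2 - m - 42)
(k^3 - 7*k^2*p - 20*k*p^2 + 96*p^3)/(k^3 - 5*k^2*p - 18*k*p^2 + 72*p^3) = (-k + 8*p)/(-k + 6*p)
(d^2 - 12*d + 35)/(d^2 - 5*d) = (d - 7)/d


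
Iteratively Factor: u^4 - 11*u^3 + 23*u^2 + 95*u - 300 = (u - 4)*(u^3 - 7*u^2 - 5*u + 75) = (u - 5)*(u - 4)*(u^2 - 2*u - 15) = (u - 5)*(u - 4)*(u + 3)*(u - 5)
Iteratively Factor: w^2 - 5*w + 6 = (w - 3)*(w - 2)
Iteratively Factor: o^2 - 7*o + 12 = (o - 4)*(o - 3)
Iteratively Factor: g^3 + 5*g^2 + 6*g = (g + 3)*(g^2 + 2*g) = g*(g + 3)*(g + 2)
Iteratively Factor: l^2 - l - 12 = (l + 3)*(l - 4)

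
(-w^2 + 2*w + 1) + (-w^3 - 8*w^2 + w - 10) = -w^3 - 9*w^2 + 3*w - 9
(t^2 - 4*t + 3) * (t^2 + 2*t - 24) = t^4 - 2*t^3 - 29*t^2 + 102*t - 72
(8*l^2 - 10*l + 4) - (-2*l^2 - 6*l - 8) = 10*l^2 - 4*l + 12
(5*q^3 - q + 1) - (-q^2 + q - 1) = 5*q^3 + q^2 - 2*q + 2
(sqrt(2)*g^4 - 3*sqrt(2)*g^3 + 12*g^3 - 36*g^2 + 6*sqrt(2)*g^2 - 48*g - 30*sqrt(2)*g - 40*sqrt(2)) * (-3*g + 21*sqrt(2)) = -3*sqrt(2)*g^5 + 6*g^4 + 9*sqrt(2)*g^4 - 18*g^3 + 234*sqrt(2)*g^3 - 666*sqrt(2)*g^2 + 396*g^2 - 1260*g - 888*sqrt(2)*g - 1680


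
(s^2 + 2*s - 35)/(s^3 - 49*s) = (s - 5)/(s*(s - 7))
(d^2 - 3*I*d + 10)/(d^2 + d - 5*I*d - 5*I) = (d + 2*I)/(d + 1)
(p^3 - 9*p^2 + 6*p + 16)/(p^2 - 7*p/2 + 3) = 2*(p^2 - 7*p - 8)/(2*p - 3)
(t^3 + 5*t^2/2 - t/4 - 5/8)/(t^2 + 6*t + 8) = (8*t^3 + 20*t^2 - 2*t - 5)/(8*(t^2 + 6*t + 8))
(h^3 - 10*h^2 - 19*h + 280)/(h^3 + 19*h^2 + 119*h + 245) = (h^2 - 15*h + 56)/(h^2 + 14*h + 49)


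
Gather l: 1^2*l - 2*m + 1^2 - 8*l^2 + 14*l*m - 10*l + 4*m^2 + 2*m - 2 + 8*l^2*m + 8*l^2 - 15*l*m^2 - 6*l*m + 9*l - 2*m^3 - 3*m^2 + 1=8*l^2*m + l*(-15*m^2 + 8*m) - 2*m^3 + m^2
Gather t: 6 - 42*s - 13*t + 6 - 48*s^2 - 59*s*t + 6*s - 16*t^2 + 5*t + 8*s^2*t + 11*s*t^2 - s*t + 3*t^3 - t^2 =-48*s^2 - 36*s + 3*t^3 + t^2*(11*s - 17) + t*(8*s^2 - 60*s - 8) + 12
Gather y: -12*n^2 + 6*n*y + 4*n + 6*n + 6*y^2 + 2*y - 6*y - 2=-12*n^2 + 10*n + 6*y^2 + y*(6*n - 4) - 2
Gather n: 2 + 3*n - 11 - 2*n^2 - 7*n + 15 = -2*n^2 - 4*n + 6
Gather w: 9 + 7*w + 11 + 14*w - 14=21*w + 6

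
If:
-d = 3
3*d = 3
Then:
No Solution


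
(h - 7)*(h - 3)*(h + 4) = h^3 - 6*h^2 - 19*h + 84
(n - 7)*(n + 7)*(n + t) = n^3 + n^2*t - 49*n - 49*t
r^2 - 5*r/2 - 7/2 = (r - 7/2)*(r + 1)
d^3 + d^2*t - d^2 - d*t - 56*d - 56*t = (d - 8)*(d + 7)*(d + t)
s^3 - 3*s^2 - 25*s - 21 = (s - 7)*(s + 1)*(s + 3)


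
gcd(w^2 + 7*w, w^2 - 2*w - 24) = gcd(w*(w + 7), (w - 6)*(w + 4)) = 1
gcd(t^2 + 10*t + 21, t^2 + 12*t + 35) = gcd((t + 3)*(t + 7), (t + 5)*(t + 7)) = t + 7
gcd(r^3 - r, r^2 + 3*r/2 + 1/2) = r + 1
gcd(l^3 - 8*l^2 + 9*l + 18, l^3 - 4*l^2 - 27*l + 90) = l^2 - 9*l + 18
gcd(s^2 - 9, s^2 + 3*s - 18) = s - 3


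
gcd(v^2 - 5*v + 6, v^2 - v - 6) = v - 3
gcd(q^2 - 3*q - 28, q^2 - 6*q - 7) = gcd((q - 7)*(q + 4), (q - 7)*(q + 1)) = q - 7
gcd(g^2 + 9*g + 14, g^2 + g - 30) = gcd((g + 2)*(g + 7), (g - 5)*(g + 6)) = 1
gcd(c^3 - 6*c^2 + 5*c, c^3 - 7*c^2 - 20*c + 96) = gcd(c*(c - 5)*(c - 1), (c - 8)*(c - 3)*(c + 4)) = 1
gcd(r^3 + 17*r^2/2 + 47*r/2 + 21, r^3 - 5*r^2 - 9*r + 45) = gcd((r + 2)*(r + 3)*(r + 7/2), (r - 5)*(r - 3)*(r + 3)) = r + 3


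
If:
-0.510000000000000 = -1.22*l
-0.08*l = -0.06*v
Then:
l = 0.42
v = 0.56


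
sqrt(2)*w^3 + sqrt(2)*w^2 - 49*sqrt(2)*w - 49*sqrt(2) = (w - 7)*(w + 7)*(sqrt(2)*w + sqrt(2))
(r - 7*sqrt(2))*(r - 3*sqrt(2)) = r^2 - 10*sqrt(2)*r + 42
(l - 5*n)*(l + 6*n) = l^2 + l*n - 30*n^2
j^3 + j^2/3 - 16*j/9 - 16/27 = (j - 4/3)*(j + 1/3)*(j + 4/3)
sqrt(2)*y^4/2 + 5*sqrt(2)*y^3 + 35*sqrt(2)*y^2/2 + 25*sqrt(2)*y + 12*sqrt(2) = (y + 2)*(y + 3)*(y + 4)*(sqrt(2)*y/2 + sqrt(2)/2)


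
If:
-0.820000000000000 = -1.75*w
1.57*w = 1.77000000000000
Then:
No Solution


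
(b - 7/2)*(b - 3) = b^2 - 13*b/2 + 21/2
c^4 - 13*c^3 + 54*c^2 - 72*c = c*(c - 6)*(c - 4)*(c - 3)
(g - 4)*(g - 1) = g^2 - 5*g + 4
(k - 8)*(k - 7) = k^2 - 15*k + 56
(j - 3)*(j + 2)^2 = j^3 + j^2 - 8*j - 12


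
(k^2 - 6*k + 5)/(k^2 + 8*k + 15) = (k^2 - 6*k + 5)/(k^2 + 8*k + 15)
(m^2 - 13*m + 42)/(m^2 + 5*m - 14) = (m^2 - 13*m + 42)/(m^2 + 5*m - 14)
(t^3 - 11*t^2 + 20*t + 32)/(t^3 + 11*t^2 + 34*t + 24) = (t^2 - 12*t + 32)/(t^2 + 10*t + 24)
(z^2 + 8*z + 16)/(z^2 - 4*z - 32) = (z + 4)/(z - 8)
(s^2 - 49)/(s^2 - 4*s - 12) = (49 - s^2)/(-s^2 + 4*s + 12)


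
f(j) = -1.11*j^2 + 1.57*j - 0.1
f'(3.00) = -5.09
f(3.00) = -5.38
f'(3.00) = -5.09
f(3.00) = -5.38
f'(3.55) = -6.31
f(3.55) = -8.52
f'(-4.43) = 11.40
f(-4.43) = -28.84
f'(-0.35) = 2.35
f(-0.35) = -0.79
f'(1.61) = -2.00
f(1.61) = -0.45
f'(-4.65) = 11.89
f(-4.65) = -31.40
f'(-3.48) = 9.30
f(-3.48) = -19.01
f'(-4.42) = 11.38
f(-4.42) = -28.72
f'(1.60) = -1.98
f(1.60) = -0.43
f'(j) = 1.57 - 2.22*j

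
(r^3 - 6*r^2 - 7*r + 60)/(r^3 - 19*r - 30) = (r - 4)/(r + 2)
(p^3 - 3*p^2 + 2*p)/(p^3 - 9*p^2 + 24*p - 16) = p*(p - 2)/(p^2 - 8*p + 16)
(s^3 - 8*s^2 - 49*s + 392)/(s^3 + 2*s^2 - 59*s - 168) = (s - 7)/(s + 3)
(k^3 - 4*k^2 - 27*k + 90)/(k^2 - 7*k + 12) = (k^2 - k - 30)/(k - 4)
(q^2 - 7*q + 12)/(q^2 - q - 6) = (q - 4)/(q + 2)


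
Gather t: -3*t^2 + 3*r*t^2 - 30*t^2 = t^2*(3*r - 33)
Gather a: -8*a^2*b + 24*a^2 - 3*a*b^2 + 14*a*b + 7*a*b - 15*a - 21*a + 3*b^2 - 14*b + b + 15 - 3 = a^2*(24 - 8*b) + a*(-3*b^2 + 21*b - 36) + 3*b^2 - 13*b + 12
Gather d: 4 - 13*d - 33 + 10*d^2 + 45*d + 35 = 10*d^2 + 32*d + 6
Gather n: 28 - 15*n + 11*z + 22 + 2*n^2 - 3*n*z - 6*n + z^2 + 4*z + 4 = 2*n^2 + n*(-3*z - 21) + z^2 + 15*z + 54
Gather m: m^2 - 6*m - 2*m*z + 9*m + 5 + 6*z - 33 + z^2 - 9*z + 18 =m^2 + m*(3 - 2*z) + z^2 - 3*z - 10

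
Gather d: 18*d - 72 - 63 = 18*d - 135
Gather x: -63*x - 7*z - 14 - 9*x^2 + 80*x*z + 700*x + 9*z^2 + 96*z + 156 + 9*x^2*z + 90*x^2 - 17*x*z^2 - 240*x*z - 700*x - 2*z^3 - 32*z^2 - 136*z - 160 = x^2*(9*z + 81) + x*(-17*z^2 - 160*z - 63) - 2*z^3 - 23*z^2 - 47*z - 18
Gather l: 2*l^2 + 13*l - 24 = 2*l^2 + 13*l - 24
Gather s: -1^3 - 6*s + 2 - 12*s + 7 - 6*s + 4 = 12 - 24*s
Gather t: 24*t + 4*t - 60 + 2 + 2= 28*t - 56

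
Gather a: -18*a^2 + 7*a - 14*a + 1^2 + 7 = -18*a^2 - 7*a + 8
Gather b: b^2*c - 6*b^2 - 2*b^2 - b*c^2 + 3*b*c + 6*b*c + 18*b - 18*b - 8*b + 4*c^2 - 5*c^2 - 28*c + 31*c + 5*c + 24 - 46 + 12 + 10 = b^2*(c - 8) + b*(-c^2 + 9*c - 8) - c^2 + 8*c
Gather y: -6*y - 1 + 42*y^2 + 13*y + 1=42*y^2 + 7*y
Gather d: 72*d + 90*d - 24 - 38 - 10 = 162*d - 72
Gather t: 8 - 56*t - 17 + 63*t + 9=7*t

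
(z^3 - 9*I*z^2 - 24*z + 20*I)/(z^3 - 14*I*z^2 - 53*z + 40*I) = (z^2 - 4*I*z - 4)/(z^2 - 9*I*z - 8)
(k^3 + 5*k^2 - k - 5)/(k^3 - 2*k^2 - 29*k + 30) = (k + 1)/(k - 6)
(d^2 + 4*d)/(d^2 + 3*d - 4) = d/(d - 1)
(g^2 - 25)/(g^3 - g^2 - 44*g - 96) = (25 - g^2)/(-g^3 + g^2 + 44*g + 96)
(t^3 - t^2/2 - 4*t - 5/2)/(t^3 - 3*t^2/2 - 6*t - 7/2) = (2*t - 5)/(2*t - 7)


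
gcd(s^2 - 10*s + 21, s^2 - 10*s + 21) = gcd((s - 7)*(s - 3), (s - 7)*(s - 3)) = s^2 - 10*s + 21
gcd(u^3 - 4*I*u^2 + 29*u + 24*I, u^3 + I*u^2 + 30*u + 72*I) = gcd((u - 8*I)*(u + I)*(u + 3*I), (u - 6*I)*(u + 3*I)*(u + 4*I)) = u + 3*I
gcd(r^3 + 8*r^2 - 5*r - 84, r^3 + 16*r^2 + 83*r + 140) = r^2 + 11*r + 28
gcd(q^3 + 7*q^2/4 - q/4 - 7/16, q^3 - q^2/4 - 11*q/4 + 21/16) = q^2 + 5*q/4 - 7/8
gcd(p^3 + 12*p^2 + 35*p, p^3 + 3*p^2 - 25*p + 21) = p + 7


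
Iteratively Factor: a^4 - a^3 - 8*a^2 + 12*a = (a - 2)*(a^3 + a^2 - 6*a) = (a - 2)*(a + 3)*(a^2 - 2*a) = (a - 2)^2*(a + 3)*(a)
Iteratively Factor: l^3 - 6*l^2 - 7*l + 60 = (l + 3)*(l^2 - 9*l + 20) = (l - 4)*(l + 3)*(l - 5)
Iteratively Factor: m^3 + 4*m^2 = (m + 4)*(m^2) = m*(m + 4)*(m)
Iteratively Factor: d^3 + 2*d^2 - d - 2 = (d + 1)*(d^2 + d - 2) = (d + 1)*(d + 2)*(d - 1)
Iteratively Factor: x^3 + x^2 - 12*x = (x + 4)*(x^2 - 3*x) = x*(x + 4)*(x - 3)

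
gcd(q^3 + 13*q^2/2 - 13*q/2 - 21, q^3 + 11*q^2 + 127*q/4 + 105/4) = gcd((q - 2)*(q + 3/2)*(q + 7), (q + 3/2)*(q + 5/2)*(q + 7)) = q^2 + 17*q/2 + 21/2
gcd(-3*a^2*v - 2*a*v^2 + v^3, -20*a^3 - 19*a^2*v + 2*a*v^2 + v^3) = a + v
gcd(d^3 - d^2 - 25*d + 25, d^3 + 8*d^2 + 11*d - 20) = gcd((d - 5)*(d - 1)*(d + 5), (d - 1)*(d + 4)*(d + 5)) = d^2 + 4*d - 5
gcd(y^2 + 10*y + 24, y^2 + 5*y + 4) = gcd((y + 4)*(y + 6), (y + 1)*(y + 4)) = y + 4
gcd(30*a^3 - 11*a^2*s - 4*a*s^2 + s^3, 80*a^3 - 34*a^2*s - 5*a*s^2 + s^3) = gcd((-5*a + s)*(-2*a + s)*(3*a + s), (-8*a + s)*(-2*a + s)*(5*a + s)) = -2*a + s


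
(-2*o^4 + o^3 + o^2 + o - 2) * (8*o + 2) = -16*o^5 + 4*o^4 + 10*o^3 + 10*o^2 - 14*o - 4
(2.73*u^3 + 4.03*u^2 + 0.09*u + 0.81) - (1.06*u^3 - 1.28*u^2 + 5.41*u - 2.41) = 1.67*u^3 + 5.31*u^2 - 5.32*u + 3.22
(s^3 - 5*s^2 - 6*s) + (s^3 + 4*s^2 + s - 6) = 2*s^3 - s^2 - 5*s - 6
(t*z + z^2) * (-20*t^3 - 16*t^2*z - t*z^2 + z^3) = -20*t^4*z - 36*t^3*z^2 - 17*t^2*z^3 + z^5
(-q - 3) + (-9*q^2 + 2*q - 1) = -9*q^2 + q - 4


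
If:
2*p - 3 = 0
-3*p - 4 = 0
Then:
No Solution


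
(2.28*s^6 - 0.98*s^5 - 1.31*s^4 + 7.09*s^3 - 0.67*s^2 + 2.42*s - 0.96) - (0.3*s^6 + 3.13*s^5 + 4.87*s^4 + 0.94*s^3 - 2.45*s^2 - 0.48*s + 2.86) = 1.98*s^6 - 4.11*s^5 - 6.18*s^4 + 6.15*s^3 + 1.78*s^2 + 2.9*s - 3.82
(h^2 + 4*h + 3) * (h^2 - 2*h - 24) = h^4 + 2*h^3 - 29*h^2 - 102*h - 72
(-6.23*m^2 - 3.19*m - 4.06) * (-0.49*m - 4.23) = 3.0527*m^3 + 27.916*m^2 + 15.4831*m + 17.1738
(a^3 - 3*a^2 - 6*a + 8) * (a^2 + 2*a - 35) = a^5 - a^4 - 47*a^3 + 101*a^2 + 226*a - 280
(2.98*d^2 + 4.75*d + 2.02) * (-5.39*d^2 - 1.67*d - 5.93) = -16.0622*d^4 - 30.5791*d^3 - 36.4917*d^2 - 31.5409*d - 11.9786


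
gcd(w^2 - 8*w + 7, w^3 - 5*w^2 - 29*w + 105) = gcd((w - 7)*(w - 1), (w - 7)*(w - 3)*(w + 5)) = w - 7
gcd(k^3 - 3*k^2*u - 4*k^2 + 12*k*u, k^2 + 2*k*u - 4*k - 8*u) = k - 4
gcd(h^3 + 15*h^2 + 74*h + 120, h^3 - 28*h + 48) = h + 6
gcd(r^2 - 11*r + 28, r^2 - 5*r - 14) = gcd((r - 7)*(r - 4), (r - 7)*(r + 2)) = r - 7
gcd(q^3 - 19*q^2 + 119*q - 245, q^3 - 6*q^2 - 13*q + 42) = q - 7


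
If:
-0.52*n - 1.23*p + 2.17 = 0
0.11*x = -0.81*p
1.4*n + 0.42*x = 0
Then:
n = 2.02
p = 0.91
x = -6.72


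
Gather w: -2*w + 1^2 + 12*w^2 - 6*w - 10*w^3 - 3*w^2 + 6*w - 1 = -10*w^3 + 9*w^2 - 2*w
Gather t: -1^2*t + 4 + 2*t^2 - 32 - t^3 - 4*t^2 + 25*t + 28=-t^3 - 2*t^2 + 24*t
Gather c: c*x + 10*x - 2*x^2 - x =c*x - 2*x^2 + 9*x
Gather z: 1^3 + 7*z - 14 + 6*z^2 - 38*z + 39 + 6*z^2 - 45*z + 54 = 12*z^2 - 76*z + 80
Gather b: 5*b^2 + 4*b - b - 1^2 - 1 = 5*b^2 + 3*b - 2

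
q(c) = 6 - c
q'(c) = -1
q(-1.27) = 7.27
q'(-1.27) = -1.00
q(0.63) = 5.37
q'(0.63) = -1.00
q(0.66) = 5.34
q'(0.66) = -1.00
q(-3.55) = 9.55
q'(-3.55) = -1.00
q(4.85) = 1.15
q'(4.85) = -1.00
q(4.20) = 1.80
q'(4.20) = -1.00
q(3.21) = 2.79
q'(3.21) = -1.00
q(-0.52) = 6.52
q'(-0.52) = -1.00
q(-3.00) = 9.00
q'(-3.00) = -1.00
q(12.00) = -6.00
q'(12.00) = -1.00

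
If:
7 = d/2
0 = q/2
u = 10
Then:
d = 14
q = 0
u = 10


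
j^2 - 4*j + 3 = (j - 3)*(j - 1)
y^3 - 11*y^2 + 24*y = y*(y - 8)*(y - 3)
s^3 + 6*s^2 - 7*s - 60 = (s - 3)*(s + 4)*(s + 5)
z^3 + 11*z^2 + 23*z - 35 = (z - 1)*(z + 5)*(z + 7)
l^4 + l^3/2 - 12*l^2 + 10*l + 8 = (l - 2)^2*(l + 1/2)*(l + 4)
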